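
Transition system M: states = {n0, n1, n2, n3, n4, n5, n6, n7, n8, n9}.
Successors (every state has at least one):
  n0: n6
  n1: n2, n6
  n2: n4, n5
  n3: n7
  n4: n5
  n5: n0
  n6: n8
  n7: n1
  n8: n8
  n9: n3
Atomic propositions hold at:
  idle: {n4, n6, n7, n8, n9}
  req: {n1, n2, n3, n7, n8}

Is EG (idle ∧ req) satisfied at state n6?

Sat(idle ∧ req) = {n7, n8}
EG (idle ∧ req): greatest fixpoint, start Z0 = {n7, n8}, keep only states in Sat with some successor in Z. Z1 = {n8}; fixed.
Sat(EG (idle ∧ req)) = {n8}
n6 ∉ Sat(EG (idle ∧ req)) = {n8}, so the formula does not hold at n6.

No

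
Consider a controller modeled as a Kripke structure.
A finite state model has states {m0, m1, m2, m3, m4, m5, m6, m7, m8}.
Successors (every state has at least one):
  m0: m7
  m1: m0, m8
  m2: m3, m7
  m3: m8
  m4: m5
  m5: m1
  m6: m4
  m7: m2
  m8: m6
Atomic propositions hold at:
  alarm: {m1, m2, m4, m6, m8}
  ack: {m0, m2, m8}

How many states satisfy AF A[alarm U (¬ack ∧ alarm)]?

Sat(¬ack) = {m1, m3, m4, m5, m6, m7}
Sat(¬ack ∧ alarm) = {m1, m4, m6}
A[alarm U (¬ack ∧ alarm)]: least fixpoint, start Z0 = Sat((¬ack ∧ alarm)) = {m1, m4, m6}, add states in Sat(alarm) with every successor in Z. Z1 = {m1, m4, m6, m8}; fixed.
Sat(A[alarm U (¬ack ∧ alarm)]) = {m1, m4, m6, m8}
AF A[alarm U (¬ack ∧ alarm)]: least fixpoint, start Z0 = {m1, m4, m6, m8}, add states with every successor in Z. Z1 = {m1, m3, m4, m5, m6, m8}; fixed.
Sat(AF A[alarm U (¬ack ∧ alarm)]) = {m1, m3, m4, m5, m6, m8}
|Sat(AF A[alarm U (¬ack ∧ alarm)])| = |{m1, m3, m4, m5, m6, m8}| = 6.

6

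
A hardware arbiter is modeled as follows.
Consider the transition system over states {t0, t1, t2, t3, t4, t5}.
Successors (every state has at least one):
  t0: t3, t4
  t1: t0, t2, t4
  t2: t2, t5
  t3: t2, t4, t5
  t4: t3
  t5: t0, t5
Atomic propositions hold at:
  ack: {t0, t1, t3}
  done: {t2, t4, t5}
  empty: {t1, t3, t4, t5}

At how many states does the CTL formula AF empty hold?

AF empty: least fixpoint, start Z0 = {t1, t3, t4, t5}, add states with every successor in Z. Z1 = {t0, t1, t3, t4, t5}; fixed.
Sat(AF empty) = {t0, t1, t3, t4, t5}
|Sat(AF empty)| = |{t0, t1, t3, t4, t5}| = 5.

5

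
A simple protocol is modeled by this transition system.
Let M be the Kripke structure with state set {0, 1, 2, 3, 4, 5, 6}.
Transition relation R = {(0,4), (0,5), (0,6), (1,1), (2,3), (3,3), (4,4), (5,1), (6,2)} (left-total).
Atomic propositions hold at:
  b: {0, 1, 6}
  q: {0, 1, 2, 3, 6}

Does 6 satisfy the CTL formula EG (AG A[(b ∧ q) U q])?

Sat(b ∧ q) = {0, 1, 6}
A[(b ∧ q) U q]: least fixpoint, start Z0 = Sat(q) = {0, 1, 2, 3, 6}, add states in Sat(b ∧ q) with every successor in Z. Already a fixed point.
Sat(A[(b ∧ q) U q]) = {0, 1, 2, 3, 6}
AG A[(b ∧ q) U q]: greatest fixpoint, start Z0 = {0, 1, 2, 3, 6}, keep only states in Sat with every successor in Z. Z1 = {1, 2, 3, 6}; fixed.
Sat(AG A[(b ∧ q) U q]) = {1, 2, 3, 6}
EG (AG A[(b ∧ q) U q]): greatest fixpoint, start Z0 = {1, 2, 3, 6}, keep only states in Sat with some successor in Z. Already a fixed point.
Sat(EG (AG A[(b ∧ q) U q])) = {1, 2, 3, 6}
6 ∈ Sat(EG (AG A[(b ∧ q) U q])) = {1, 2, 3, 6}, so the formula holds at 6.

Yes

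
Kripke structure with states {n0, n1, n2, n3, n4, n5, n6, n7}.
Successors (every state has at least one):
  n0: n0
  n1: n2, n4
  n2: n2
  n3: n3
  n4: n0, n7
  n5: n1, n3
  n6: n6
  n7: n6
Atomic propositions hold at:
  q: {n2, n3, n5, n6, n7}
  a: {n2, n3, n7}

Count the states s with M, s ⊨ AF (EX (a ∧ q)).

5

Sat(a ∧ q) = {n2, n3, n7}
Sat(EX (a ∧ q)) = {s : some successor in {n2, n3, n7}} = {n1, n2, n3, n4, n5}
AF (EX (a ∧ q)): least fixpoint, start Z0 = {n1, n2, n3, n4, n5}, add states with every successor in Z. Already a fixed point.
Sat(AF (EX (a ∧ q))) = {n1, n2, n3, n4, n5}
|Sat(AF (EX (a ∧ q)))| = |{n1, n2, n3, n4, n5}| = 5.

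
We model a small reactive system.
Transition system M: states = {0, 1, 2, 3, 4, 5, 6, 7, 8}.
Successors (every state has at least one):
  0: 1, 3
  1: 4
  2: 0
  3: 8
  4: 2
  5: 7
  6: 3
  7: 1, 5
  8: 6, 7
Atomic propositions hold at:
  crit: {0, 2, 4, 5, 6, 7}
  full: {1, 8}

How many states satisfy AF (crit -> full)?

7

Sat(crit -> full) = {1, 3, 8}
AF (crit -> full): least fixpoint, start Z0 = {1, 3, 8}, add states with every successor in Z. Z1 = {0, 1, 3, 6, 8}; Z2 = {0, 1, 2, 3, 6, 8}; Z3 = {0, 1, 2, 3, 4, 6, 8}; fixed.
Sat(AF (crit -> full)) = {0, 1, 2, 3, 4, 6, 8}
|Sat(AF (crit -> full))| = |{0, 1, 2, 3, 4, 6, 8}| = 7.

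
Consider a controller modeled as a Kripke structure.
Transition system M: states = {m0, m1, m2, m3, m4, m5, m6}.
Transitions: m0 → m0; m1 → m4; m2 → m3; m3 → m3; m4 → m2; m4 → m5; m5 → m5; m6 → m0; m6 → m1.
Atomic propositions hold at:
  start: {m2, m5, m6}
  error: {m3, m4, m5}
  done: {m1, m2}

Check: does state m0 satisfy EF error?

No

EF error: least fixpoint, start Z0 = {m3, m4, m5}, add states with some successor in Z. Z1 = {m1, m2, m3, m4, m5}; Z2 = {m1, m2, m3, m4, m5, m6}; fixed.
Sat(EF error) = {m1, m2, m3, m4, m5, m6}
m0 ∉ Sat(EF error) = {m1, m2, m3, m4, m5, m6}, so the formula does not hold at m0.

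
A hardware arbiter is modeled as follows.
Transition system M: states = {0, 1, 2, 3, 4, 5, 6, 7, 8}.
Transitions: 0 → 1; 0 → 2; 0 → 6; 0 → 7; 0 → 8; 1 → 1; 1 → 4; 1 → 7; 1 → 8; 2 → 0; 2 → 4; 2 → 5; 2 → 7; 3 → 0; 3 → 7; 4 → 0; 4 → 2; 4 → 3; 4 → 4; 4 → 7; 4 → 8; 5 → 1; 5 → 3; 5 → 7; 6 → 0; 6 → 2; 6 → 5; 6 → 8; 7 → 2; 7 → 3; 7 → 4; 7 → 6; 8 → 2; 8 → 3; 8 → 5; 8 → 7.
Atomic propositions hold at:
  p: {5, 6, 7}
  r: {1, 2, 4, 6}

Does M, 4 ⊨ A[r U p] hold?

No

A[r U p]: least fixpoint, start Z0 = Sat(p) = {5, 6, 7}, add states in Sat(r) with every successor in Z. Already a fixed point.
Sat(A[r U p]) = {5, 6, 7}
4 ∉ Sat(A[r U p]) = {5, 6, 7}, so the formula does not hold at 4.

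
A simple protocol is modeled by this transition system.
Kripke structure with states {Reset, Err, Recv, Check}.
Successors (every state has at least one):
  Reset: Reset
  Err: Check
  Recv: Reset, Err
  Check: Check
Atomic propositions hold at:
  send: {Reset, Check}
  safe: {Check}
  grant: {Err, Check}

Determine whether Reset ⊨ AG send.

AG send: greatest fixpoint, start Z0 = {Reset, Check}, keep only states in Sat with every successor in Z. Already a fixed point.
Sat(AG send) = {Reset, Check}
Reset ∈ Sat(AG send) = {Reset, Check}, so the formula holds at Reset.

Yes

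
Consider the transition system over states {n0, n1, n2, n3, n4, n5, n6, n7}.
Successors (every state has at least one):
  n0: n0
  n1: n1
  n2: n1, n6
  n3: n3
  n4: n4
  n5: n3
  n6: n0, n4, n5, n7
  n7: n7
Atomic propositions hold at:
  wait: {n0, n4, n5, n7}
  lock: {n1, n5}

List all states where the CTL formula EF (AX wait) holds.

Sat(AX wait) = {s : every successor in {n0, n4, n5, n7}} = {n0, n4, n6, n7}
EF (AX wait): least fixpoint, start Z0 = {n0, n4, n6, n7}, add states with some successor in Z. Z1 = {n0, n2, n4, n6, n7}; fixed.
Sat(EF (AX wait)) = {n0, n2, n4, n6, n7}

{n0, n2, n4, n6, n7}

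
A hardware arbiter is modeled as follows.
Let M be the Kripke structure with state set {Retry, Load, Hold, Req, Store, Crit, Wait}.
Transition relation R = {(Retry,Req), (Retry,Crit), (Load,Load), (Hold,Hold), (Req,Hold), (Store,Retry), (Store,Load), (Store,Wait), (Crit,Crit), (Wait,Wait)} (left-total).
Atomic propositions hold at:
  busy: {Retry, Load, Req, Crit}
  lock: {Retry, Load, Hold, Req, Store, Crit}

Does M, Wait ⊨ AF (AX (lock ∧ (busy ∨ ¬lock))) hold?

No

Sat(¬lock) = {Wait}
Sat(busy ∨ ¬lock) = {Retry, Load, Req, Crit, Wait}
Sat(lock ∧ (busy ∨ ¬lock)) = {Retry, Load, Req, Crit}
Sat(AX (lock ∧ (busy ∨ ¬lock))) = {s : every successor in {Retry, Load, Req, Crit}} = {Retry, Load, Crit}
AF (AX (lock ∧ (busy ∨ ¬lock))): least fixpoint, start Z0 = {Retry, Load, Crit}, add states with every successor in Z. Already a fixed point.
Sat(AF (AX (lock ∧ (busy ∨ ¬lock)))) = {Retry, Load, Crit}
Wait ∉ Sat(AF (AX (lock ∧ (busy ∨ ¬lock)))) = {Retry, Load, Crit}, so the formula does not hold at Wait.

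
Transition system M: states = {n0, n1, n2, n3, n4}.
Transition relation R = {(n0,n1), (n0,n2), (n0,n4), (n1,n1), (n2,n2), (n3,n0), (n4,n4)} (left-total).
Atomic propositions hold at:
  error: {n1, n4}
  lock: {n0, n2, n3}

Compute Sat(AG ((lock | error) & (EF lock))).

Sat(lock | error) = {n0, n1, n2, n3, n4}
EF lock: least fixpoint, start Z0 = {n0, n2, n3}, add states with some successor in Z. Already a fixed point.
Sat(EF lock) = {n0, n2, n3}
Sat((lock | error) & (EF lock)) = {n0, n2, n3}
AG ((lock | error) & (EF lock)): greatest fixpoint, start Z0 = {n0, n2, n3}, keep only states in Sat with every successor in Z. Z1 = {n2, n3}; Z2 = {n2}; fixed.
Sat(AG ((lock | error) & (EF lock))) = {n2}

{n2}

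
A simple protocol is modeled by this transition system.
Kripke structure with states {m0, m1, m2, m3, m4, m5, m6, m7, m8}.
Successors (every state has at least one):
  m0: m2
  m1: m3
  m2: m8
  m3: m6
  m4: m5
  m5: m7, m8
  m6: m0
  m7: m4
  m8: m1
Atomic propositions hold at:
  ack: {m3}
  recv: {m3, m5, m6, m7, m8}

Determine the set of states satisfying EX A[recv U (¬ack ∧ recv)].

{m1, m2, m3, m4, m5}

Sat(¬ack) = {m0, m1, m2, m4, m5, m6, m7, m8}
Sat(¬ack ∧ recv) = {m5, m6, m7, m8}
A[recv U (¬ack ∧ recv)]: least fixpoint, start Z0 = Sat((¬ack ∧ recv)) = {m5, m6, m7, m8}, add states in Sat(recv) with every successor in Z. Z1 = {m3, m5, m6, m7, m8}; fixed.
Sat(A[recv U (¬ack ∧ recv)]) = {m3, m5, m6, m7, m8}
Sat(EX A[recv U (¬ack ∧ recv)]) = {s : some successor in {m3, m5, m6, m7, m8}} = {m1, m2, m3, m4, m5}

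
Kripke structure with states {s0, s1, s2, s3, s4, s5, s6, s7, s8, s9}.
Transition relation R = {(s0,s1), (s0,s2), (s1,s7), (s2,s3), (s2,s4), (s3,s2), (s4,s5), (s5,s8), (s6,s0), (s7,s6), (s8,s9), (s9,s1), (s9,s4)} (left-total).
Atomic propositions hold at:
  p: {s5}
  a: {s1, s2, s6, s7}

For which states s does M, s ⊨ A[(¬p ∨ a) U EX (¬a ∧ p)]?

{s4}

Sat(¬p) = {s0, s1, s2, s3, s4, s6, s7, s8, s9}
Sat(¬p ∨ a) = {s0, s1, s2, s3, s4, s6, s7, s8, s9}
Sat(¬a) = {s0, s3, s4, s5, s8, s9}
Sat(¬a ∧ p) = {s5}
Sat(EX (¬a ∧ p)) = {s : some successor in {s5}} = {s4}
A[(¬p ∨ a) U EX (¬a ∧ p)]: least fixpoint, start Z0 = Sat(EX (¬a ∧ p)) = {s4}, add states in Sat(¬p ∨ a) with every successor in Z. Already a fixed point.
Sat(A[(¬p ∨ a) U EX (¬a ∧ p)]) = {s4}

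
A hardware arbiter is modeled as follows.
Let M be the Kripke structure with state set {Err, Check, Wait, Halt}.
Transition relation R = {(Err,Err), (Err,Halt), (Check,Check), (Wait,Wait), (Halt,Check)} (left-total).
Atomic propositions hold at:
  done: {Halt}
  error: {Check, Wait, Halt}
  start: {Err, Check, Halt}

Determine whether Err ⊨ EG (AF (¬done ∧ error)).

Sat(¬done) = {Err, Check, Wait}
Sat(¬done ∧ error) = {Check, Wait}
AF (¬done ∧ error): least fixpoint, start Z0 = {Check, Wait}, add states with every successor in Z. Z1 = {Check, Wait, Halt}; fixed.
Sat(AF (¬done ∧ error)) = {Check, Wait, Halt}
EG (AF (¬done ∧ error)): greatest fixpoint, start Z0 = {Check, Wait, Halt}, keep only states in Sat with some successor in Z. Already a fixed point.
Sat(EG (AF (¬done ∧ error))) = {Check, Wait, Halt}
Err ∉ Sat(EG (AF (¬done ∧ error))) = {Check, Wait, Halt}, so the formula does not hold at Err.

No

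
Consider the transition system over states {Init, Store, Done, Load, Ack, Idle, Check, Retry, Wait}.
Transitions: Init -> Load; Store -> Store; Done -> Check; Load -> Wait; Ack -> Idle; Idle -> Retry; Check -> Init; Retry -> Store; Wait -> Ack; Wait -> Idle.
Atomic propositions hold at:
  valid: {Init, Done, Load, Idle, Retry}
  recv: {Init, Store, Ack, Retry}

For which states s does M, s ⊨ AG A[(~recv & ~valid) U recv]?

{Store, Retry}

Sat(~recv) = {Done, Load, Idle, Check, Wait}
Sat(~valid) = {Store, Ack, Check, Wait}
Sat(~recv & ~valid) = {Check, Wait}
A[(~recv & ~valid) U recv]: least fixpoint, start Z0 = Sat(recv) = {Init, Store, Ack, Retry}, add states in Sat(~recv & ~valid) with every successor in Z. Z1 = {Init, Store, Ack, Check, Retry}; fixed.
Sat(A[(~recv & ~valid) U recv]) = {Init, Store, Ack, Check, Retry}
AG A[(~recv & ~valid) U recv]: greatest fixpoint, start Z0 = {Init, Store, Ack, Check, Retry}, keep only states in Sat with every successor in Z. Z1 = {Store, Check, Retry}; Z2 = {Store, Retry}; fixed.
Sat(AG A[(~recv & ~valid) U recv]) = {Store, Retry}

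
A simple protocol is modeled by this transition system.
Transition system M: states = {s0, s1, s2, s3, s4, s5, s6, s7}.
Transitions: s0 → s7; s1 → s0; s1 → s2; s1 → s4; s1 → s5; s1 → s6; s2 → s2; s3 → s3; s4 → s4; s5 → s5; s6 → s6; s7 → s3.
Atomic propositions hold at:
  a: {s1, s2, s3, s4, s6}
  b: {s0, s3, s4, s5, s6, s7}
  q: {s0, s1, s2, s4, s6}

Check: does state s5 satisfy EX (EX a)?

Sat(EX a) = {s : some successor in {s1, s2, s3, s4, s6}} = {s1, s2, s3, s4, s6, s7}
Sat(EX (EX a)) = {s : some successor in {s1, s2, s3, s4, s6, s7}} = {s0, s1, s2, s3, s4, s6, s7}
s5 ∉ Sat(EX (EX a)) = {s0, s1, s2, s3, s4, s6, s7}, so the formula does not hold at s5.

No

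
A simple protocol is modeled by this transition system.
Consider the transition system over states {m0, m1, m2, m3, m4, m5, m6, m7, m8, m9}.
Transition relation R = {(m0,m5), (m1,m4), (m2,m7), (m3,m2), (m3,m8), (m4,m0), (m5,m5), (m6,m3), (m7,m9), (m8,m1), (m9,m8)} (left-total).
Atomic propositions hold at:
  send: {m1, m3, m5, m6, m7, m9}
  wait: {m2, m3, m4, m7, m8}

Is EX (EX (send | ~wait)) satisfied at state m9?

Sat(~wait) = {m0, m1, m5, m6, m9}
Sat(send | ~wait) = {m0, m1, m3, m5, m6, m7, m9}
Sat(EX (send | ~wait)) = {s : some successor in {m0, m1, m3, m5, m6, m7, m9}} = {m0, m2, m4, m5, m6, m7, m8}
Sat(EX (EX (send | ~wait))) = {s : some successor in {m0, m2, m4, m5, m6, m7, m8}} = {m0, m1, m2, m3, m4, m5, m9}
m9 ∈ Sat(EX (EX (send | ~wait))) = {m0, m1, m2, m3, m4, m5, m9}, so the formula holds at m9.

Yes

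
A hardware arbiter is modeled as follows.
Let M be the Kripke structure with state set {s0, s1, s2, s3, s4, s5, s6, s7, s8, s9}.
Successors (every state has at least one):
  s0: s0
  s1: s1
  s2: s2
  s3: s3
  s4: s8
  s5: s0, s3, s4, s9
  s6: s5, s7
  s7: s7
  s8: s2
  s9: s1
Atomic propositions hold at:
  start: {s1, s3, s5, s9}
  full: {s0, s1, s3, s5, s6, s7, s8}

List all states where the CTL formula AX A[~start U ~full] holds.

{s2, s4, s8}

Sat(~start) = {s0, s2, s4, s6, s7, s8}
Sat(~full) = {s2, s4, s9}
A[~start U ~full]: least fixpoint, start Z0 = Sat(~full) = {s2, s4, s9}, add states in Sat(~start) with every successor in Z. Z1 = {s2, s4, s8, s9}; fixed.
Sat(A[~start U ~full]) = {s2, s4, s8, s9}
Sat(AX A[~start U ~full]) = {s : every successor in {s2, s4, s8, s9}} = {s2, s4, s8}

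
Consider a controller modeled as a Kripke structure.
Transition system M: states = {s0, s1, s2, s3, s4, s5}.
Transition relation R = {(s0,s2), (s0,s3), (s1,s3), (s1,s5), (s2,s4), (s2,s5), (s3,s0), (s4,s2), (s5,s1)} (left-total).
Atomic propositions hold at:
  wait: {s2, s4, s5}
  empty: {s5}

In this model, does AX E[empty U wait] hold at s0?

E[empty U wait]: least fixpoint, start Z0 = Sat(wait) = {s2, s4, s5}, add states in Sat(empty) with some successor in Z. Already a fixed point.
Sat(E[empty U wait]) = {s2, s4, s5}
Sat(AX E[empty U wait]) = {s : every successor in {s2, s4, s5}} = {s2, s4}
s0 ∉ Sat(AX E[empty U wait]) = {s2, s4}, so the formula does not hold at s0.

No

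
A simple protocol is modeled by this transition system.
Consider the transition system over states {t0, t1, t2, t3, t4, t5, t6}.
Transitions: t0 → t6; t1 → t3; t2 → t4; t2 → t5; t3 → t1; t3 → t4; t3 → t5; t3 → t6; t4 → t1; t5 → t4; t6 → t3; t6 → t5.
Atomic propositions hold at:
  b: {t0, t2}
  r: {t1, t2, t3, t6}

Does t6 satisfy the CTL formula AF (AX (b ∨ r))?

Sat(b ∨ r) = {t0, t1, t2, t3, t6}
Sat(AX (b ∨ r)) = {s : every successor in {t0, t1, t2, t3, t6}} = {t0, t1, t4}
AF (AX (b ∨ r)): least fixpoint, start Z0 = {t0, t1, t4}, add states with every successor in Z. Z1 = {t0, t1, t4, t5}; Z2 = {t0, t1, t2, t4, t5}; fixed.
Sat(AF (AX (b ∨ r))) = {t0, t1, t2, t4, t5}
t6 ∉ Sat(AF (AX (b ∨ r))) = {t0, t1, t2, t4, t5}, so the formula does not hold at t6.

No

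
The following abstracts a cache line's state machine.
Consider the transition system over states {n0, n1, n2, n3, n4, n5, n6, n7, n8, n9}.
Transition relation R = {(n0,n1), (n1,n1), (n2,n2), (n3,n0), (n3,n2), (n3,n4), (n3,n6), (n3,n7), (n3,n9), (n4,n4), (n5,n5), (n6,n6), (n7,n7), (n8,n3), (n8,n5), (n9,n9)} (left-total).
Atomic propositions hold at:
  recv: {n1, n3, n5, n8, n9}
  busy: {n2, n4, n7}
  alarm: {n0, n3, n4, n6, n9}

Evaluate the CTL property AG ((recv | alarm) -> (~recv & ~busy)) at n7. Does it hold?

Yes

Sat(recv | alarm) = {n0, n1, n3, n4, n5, n6, n8, n9}
Sat(~recv) = {n0, n2, n4, n6, n7}
Sat(~busy) = {n0, n1, n3, n5, n6, n8, n9}
Sat(~recv & ~busy) = {n0, n6}
Sat((recv | alarm) -> (~recv & ~busy)) = {n0, n2, n6, n7}
AG ((recv | alarm) -> (~recv & ~busy)): greatest fixpoint, start Z0 = {n0, n2, n6, n7}, keep only states in Sat with every successor in Z. Z1 = {n2, n6, n7}; fixed.
Sat(AG ((recv | alarm) -> (~recv & ~busy))) = {n2, n6, n7}
n7 ∈ Sat(AG ((recv | alarm) -> (~recv & ~busy))) = {n2, n6, n7}, so the formula holds at n7.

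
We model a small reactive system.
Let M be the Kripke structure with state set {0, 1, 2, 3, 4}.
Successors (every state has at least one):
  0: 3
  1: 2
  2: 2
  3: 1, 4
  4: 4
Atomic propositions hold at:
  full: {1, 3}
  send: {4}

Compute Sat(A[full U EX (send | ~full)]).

{1, 2, 3, 4}

Sat(~full) = {0, 2, 4}
Sat(send | ~full) = {0, 2, 4}
Sat(EX (send | ~full)) = {s : some successor in {0, 2, 4}} = {1, 2, 3, 4}
A[full U EX (send | ~full)]: least fixpoint, start Z0 = Sat(EX (send | ~full)) = {1, 2, 3, 4}, add states in Sat(full) with every successor in Z. Already a fixed point.
Sat(A[full U EX (send | ~full)]) = {1, 2, 3, 4}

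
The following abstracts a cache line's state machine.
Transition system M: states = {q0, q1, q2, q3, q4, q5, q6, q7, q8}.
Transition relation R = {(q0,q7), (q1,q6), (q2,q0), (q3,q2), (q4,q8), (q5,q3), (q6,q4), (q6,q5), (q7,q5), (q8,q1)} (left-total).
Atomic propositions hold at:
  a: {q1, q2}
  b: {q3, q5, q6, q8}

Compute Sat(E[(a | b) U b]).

{q1, q3, q5, q6, q8}

Sat(a | b) = {q1, q2, q3, q5, q6, q8}
E[(a | b) U b]: least fixpoint, start Z0 = Sat(b) = {q3, q5, q6, q8}, add states in Sat(a | b) with some successor in Z. Z1 = {q1, q3, q5, q6, q8}; fixed.
Sat(E[(a | b) U b]) = {q1, q3, q5, q6, q8}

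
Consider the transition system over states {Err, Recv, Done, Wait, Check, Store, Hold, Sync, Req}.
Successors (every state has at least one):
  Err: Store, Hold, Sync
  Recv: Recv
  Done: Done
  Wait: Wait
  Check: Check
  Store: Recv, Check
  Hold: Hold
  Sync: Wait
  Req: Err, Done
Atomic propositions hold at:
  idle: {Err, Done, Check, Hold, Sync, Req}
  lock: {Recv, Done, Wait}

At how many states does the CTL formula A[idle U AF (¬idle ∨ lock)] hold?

Sat(¬idle) = {Recv, Wait, Store}
Sat(¬idle ∨ lock) = {Recv, Done, Wait, Store}
AF (¬idle ∨ lock): least fixpoint, start Z0 = {Recv, Done, Wait, Store}, add states with every successor in Z. Z1 = {Recv, Done, Wait, Store, Sync}; fixed.
Sat(AF (¬idle ∨ lock)) = {Recv, Done, Wait, Store, Sync}
A[idle U AF (¬idle ∨ lock)]: least fixpoint, start Z0 = Sat(AF (¬idle ∨ lock)) = {Recv, Done, Wait, Store, Sync}, add states in Sat(idle) with every successor in Z. Already a fixed point.
Sat(A[idle U AF (¬idle ∨ lock)]) = {Recv, Done, Wait, Store, Sync}
|Sat(A[idle U AF (¬idle ∨ lock)])| = |{Recv, Done, Wait, Store, Sync}| = 5.

5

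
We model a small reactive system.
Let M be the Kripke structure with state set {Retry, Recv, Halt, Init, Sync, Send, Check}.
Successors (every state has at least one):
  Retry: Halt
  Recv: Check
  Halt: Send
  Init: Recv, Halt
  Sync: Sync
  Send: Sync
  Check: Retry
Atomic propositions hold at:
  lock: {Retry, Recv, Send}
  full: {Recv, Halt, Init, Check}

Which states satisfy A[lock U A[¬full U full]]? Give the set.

{Retry, Recv, Halt, Init, Check}

Sat(¬full) = {Retry, Sync, Send}
A[¬full U full]: least fixpoint, start Z0 = Sat(full) = {Recv, Halt, Init, Check}, add states in Sat(¬full) with every successor in Z. Z1 = {Retry, Recv, Halt, Init, Check}; fixed.
Sat(A[¬full U full]) = {Retry, Recv, Halt, Init, Check}
A[lock U A[¬full U full]]: least fixpoint, start Z0 = Sat(A[¬full U full]) = {Retry, Recv, Halt, Init, Check}, add states in Sat(lock) with every successor in Z. Already a fixed point.
Sat(A[lock U A[¬full U full]]) = {Retry, Recv, Halt, Init, Check}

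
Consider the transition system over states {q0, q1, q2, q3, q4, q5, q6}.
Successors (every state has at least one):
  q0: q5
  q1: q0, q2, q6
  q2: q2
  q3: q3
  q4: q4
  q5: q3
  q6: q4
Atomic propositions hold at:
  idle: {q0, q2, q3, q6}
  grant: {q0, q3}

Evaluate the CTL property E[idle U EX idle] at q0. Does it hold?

Sat(EX idle) = {s : some successor in {q0, q2, q3, q6}} = {q1, q2, q3, q5}
E[idle U EX idle]: least fixpoint, start Z0 = Sat(EX idle) = {q1, q2, q3, q5}, add states in Sat(idle) with some successor in Z. Z1 = {q0, q1, q2, q3, q5}; fixed.
Sat(E[idle U EX idle]) = {q0, q1, q2, q3, q5}
q0 ∈ Sat(E[idle U EX idle]) = {q0, q1, q2, q3, q5}, so the formula holds at q0.

Yes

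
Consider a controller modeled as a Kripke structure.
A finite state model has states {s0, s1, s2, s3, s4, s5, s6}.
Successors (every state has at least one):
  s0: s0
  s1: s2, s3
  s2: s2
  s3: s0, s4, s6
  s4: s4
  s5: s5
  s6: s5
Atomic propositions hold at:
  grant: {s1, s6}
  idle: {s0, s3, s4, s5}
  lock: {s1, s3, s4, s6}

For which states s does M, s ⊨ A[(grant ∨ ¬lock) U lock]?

Sat(¬lock) = {s0, s2, s5}
Sat(grant ∨ ¬lock) = {s0, s1, s2, s5, s6}
A[(grant ∨ ¬lock) U lock]: least fixpoint, start Z0 = Sat(lock) = {s1, s3, s4, s6}, add states in Sat(grant ∨ ¬lock) with every successor in Z. Already a fixed point.
Sat(A[(grant ∨ ¬lock) U lock]) = {s1, s3, s4, s6}

{s1, s3, s4, s6}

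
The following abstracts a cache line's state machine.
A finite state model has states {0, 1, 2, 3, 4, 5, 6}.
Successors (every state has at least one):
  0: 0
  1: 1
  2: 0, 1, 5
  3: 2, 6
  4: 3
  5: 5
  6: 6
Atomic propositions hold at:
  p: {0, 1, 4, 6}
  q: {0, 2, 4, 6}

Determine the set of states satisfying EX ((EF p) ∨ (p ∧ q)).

{0, 1, 2, 3, 4, 6}

EF p: least fixpoint, start Z0 = {0, 1, 4, 6}, add states with some successor in Z. Z1 = {0, 1, 2, 3, 4, 6}; fixed.
Sat(EF p) = {0, 1, 2, 3, 4, 6}
Sat(p ∧ q) = {0, 4, 6}
Sat((EF p) ∨ (p ∧ q)) = {0, 1, 2, 3, 4, 6}
Sat(EX ((EF p) ∨ (p ∧ q))) = {s : some successor in {0, 1, 2, 3, 4, 6}} = {0, 1, 2, 3, 4, 6}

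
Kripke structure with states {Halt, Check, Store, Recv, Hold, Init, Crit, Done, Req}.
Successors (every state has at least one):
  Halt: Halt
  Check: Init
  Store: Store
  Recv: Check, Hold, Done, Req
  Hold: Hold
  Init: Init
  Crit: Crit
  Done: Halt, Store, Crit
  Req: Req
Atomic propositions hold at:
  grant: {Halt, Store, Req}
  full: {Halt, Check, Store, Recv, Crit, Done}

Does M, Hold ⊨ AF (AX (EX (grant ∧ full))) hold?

No

Sat(grant ∧ full) = {Halt, Store}
Sat(EX (grant ∧ full)) = {s : some successor in {Halt, Store}} = {Halt, Store, Done}
Sat(AX (EX (grant ∧ full))) = {s : every successor in {Halt, Store, Done}} = {Halt, Store}
AF (AX (EX (grant ∧ full))): least fixpoint, start Z0 = {Halt, Store}, add states with every successor in Z. Already a fixed point.
Sat(AF (AX (EX (grant ∧ full)))) = {Halt, Store}
Hold ∉ Sat(AF (AX (EX (grant ∧ full)))) = {Halt, Store}, so the formula does not hold at Hold.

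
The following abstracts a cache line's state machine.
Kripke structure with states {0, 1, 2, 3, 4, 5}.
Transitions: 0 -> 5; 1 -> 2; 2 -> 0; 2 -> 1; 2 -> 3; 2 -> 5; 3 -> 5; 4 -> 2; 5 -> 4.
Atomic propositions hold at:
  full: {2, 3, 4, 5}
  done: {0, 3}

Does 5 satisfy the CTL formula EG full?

EG full: greatest fixpoint, start Z0 = {2, 3, 4, 5}, keep only states in Sat with some successor in Z. Already a fixed point.
Sat(EG full) = {2, 3, 4, 5}
5 ∈ Sat(EG full) = {2, 3, 4, 5}, so the formula holds at 5.

Yes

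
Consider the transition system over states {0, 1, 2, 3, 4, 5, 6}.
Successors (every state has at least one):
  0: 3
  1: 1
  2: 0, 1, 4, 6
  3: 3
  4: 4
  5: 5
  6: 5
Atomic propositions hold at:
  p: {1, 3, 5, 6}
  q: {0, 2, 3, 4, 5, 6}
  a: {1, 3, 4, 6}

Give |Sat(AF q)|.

6

AF q: least fixpoint, start Z0 = {0, 2, 3, 4, 5, 6}, add states with every successor in Z. Already a fixed point.
Sat(AF q) = {0, 2, 3, 4, 5, 6}
|Sat(AF q)| = |{0, 2, 3, 4, 5, 6}| = 6.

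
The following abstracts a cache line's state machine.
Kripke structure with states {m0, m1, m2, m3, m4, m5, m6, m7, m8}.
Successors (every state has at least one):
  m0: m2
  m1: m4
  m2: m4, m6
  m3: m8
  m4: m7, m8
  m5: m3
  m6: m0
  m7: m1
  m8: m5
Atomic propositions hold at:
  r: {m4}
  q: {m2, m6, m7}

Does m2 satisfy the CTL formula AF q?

AF q: least fixpoint, start Z0 = {m2, m6, m7}, add states with every successor in Z. Z1 = {m0, m2, m6, m7}; fixed.
Sat(AF q) = {m0, m2, m6, m7}
m2 ∈ Sat(AF q) = {m0, m2, m6, m7}, so the formula holds at m2.

Yes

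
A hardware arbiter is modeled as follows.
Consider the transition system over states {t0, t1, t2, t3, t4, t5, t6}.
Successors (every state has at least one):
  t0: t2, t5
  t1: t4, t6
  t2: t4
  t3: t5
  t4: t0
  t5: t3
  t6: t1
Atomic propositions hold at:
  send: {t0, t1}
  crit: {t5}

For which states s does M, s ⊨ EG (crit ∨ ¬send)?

{t3, t5}

Sat(¬send) = {t2, t3, t4, t5, t6}
Sat(crit ∨ ¬send) = {t2, t3, t4, t5, t6}
EG (crit ∨ ¬send): greatest fixpoint, start Z0 = {t2, t3, t4, t5, t6}, keep only states in Sat with some successor in Z. Z1 = {t2, t3, t5}; Z2 = {t3, t5}; fixed.
Sat(EG (crit ∨ ¬send)) = {t3, t5}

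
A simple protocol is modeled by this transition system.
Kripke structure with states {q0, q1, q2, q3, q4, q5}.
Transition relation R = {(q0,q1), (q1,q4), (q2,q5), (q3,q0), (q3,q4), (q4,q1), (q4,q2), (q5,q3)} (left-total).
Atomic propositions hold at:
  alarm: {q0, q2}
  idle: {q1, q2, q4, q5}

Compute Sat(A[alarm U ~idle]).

Sat(~idle) = {q0, q3}
A[alarm U ~idle]: least fixpoint, start Z0 = Sat(~idle) = {q0, q3}, add states in Sat(alarm) with every successor in Z. Already a fixed point.
Sat(A[alarm U ~idle]) = {q0, q3}

{q0, q3}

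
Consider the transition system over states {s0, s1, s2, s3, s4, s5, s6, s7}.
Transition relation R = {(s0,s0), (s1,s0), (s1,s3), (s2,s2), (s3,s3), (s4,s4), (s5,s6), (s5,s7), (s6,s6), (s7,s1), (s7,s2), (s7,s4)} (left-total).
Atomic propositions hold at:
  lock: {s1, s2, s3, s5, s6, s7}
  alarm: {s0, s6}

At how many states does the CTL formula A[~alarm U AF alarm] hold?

Sat(~alarm) = {s1, s2, s3, s4, s5, s7}
AF alarm: least fixpoint, start Z0 = {s0, s6}, add states with every successor in Z. Already a fixed point.
Sat(AF alarm) = {s0, s6}
A[~alarm U AF alarm]: least fixpoint, start Z0 = Sat(AF alarm) = {s0, s6}, add states in Sat(~alarm) with every successor in Z. Already a fixed point.
Sat(A[~alarm U AF alarm]) = {s0, s6}
|Sat(A[~alarm U AF alarm])| = |{s0, s6}| = 2.

2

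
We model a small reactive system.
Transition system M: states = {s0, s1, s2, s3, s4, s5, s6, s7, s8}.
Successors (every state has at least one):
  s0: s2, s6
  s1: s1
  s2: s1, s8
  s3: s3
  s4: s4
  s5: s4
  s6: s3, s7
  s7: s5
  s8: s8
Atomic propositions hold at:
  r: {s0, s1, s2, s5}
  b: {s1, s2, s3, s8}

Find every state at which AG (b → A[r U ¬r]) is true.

Sat(¬r) = {s3, s4, s6, s7, s8}
A[r U ¬r]: least fixpoint, start Z0 = Sat(¬r) = {s3, s4, s6, s7, s8}, add states in Sat(r) with every successor in Z. Z1 = {s3, s4, s5, s6, s7, s8}; fixed.
Sat(A[r U ¬r]) = {s3, s4, s5, s6, s7, s8}
Sat(b → A[r U ¬r]) = {s0, s3, s4, s5, s6, s7, s8}
AG (b → A[r U ¬r]): greatest fixpoint, start Z0 = {s0, s3, s4, s5, s6, s7, s8}, keep only states in Sat with every successor in Z. Z1 = {s3, s4, s5, s6, s7, s8}; fixed.
Sat(AG (b → A[r U ¬r])) = {s3, s4, s5, s6, s7, s8}

{s3, s4, s5, s6, s7, s8}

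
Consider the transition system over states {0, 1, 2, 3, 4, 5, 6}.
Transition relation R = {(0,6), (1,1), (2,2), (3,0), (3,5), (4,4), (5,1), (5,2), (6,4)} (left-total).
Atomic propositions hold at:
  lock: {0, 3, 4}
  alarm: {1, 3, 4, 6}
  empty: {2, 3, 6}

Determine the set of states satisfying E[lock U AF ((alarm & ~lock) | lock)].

Sat(~lock) = {1, 2, 5, 6}
Sat(alarm & ~lock) = {1, 6}
Sat((alarm & ~lock) | lock) = {0, 1, 3, 4, 6}
AF ((alarm & ~lock) | lock): least fixpoint, start Z0 = {0, 1, 3, 4, 6}, add states with every successor in Z. Already a fixed point.
Sat(AF ((alarm & ~lock) | lock)) = {0, 1, 3, 4, 6}
E[lock U AF ((alarm & ~lock) | lock)]: least fixpoint, start Z0 = Sat(AF ((alarm & ~lock) | lock)) = {0, 1, 3, 4, 6}, add states in Sat(lock) with some successor in Z. Already a fixed point.
Sat(E[lock U AF ((alarm & ~lock) | lock)]) = {0, 1, 3, 4, 6}

{0, 1, 3, 4, 6}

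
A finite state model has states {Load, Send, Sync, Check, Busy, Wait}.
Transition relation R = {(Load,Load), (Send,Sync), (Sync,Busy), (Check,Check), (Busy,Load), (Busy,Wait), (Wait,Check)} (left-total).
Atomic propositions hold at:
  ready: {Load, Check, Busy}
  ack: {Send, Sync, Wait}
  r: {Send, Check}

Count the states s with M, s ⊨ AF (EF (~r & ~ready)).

Sat(~r) = {Load, Sync, Busy, Wait}
Sat(~ready) = {Send, Sync, Wait}
Sat(~r & ~ready) = {Sync, Wait}
EF (~r & ~ready): least fixpoint, start Z0 = {Sync, Wait}, add states with some successor in Z. Z1 = {Send, Sync, Busy, Wait}; fixed.
Sat(EF (~r & ~ready)) = {Send, Sync, Busy, Wait}
AF (EF (~r & ~ready)): least fixpoint, start Z0 = {Send, Sync, Busy, Wait}, add states with every successor in Z. Already a fixed point.
Sat(AF (EF (~r & ~ready))) = {Send, Sync, Busy, Wait}
|Sat(AF (EF (~r & ~ready)))| = |{Send, Sync, Busy, Wait}| = 4.

4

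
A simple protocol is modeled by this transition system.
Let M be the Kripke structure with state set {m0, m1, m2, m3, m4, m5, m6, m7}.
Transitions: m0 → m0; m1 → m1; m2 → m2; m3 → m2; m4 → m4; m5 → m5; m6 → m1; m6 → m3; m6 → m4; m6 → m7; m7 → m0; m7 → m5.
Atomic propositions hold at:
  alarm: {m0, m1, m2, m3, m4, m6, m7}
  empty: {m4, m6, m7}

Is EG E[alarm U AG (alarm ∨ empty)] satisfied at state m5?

Sat(alarm ∨ empty) = {m0, m1, m2, m3, m4, m6, m7}
AG (alarm ∨ empty): greatest fixpoint, start Z0 = {m0, m1, m2, m3, m4, m6, m7}, keep only states in Sat with every successor in Z. Z1 = {m0, m1, m2, m3, m4, m6}; Z2 = {m0, m1, m2, m3, m4}; fixed.
Sat(AG (alarm ∨ empty)) = {m0, m1, m2, m3, m4}
E[alarm U AG (alarm ∨ empty)]: least fixpoint, start Z0 = Sat(AG (alarm ∨ empty)) = {m0, m1, m2, m3, m4}, add states in Sat(alarm) with some successor in Z. Z1 = {m0, m1, m2, m3, m4, m6, m7}; fixed.
Sat(E[alarm U AG (alarm ∨ empty)]) = {m0, m1, m2, m3, m4, m6, m7}
EG E[alarm U AG (alarm ∨ empty)]: greatest fixpoint, start Z0 = {m0, m1, m2, m3, m4, m6, m7}, keep only states in Sat with some successor in Z. Already a fixed point.
Sat(EG E[alarm U AG (alarm ∨ empty)]) = {m0, m1, m2, m3, m4, m6, m7}
m5 ∉ Sat(EG E[alarm U AG (alarm ∨ empty)]) = {m0, m1, m2, m3, m4, m6, m7}, so the formula does not hold at m5.

No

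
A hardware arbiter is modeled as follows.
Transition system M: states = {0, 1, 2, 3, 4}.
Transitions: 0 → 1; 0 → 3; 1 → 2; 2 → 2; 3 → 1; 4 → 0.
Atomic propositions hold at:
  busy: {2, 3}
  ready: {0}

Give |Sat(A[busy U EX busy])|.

4

Sat(EX busy) = {s : some successor in {2, 3}} = {0, 1, 2}
A[busy U EX busy]: least fixpoint, start Z0 = Sat(EX busy) = {0, 1, 2}, add states in Sat(busy) with every successor in Z. Z1 = {0, 1, 2, 3}; fixed.
Sat(A[busy U EX busy]) = {0, 1, 2, 3}
|Sat(A[busy U EX busy])| = |{0, 1, 2, 3}| = 4.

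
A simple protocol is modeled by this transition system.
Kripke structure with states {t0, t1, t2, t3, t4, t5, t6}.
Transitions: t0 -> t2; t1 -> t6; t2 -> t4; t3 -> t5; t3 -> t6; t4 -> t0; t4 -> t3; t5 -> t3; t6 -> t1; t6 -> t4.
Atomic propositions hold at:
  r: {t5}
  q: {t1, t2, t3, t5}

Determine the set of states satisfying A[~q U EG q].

{t3, t5}

Sat(~q) = {t0, t4, t6}
EG q: greatest fixpoint, start Z0 = {t1, t2, t3, t5}, keep only states in Sat with some successor in Z. Z1 = {t3, t5}; fixed.
Sat(EG q) = {t3, t5}
A[~q U EG q]: least fixpoint, start Z0 = Sat(EG q) = {t3, t5}, add states in Sat(~q) with every successor in Z. Already a fixed point.
Sat(A[~q U EG q]) = {t3, t5}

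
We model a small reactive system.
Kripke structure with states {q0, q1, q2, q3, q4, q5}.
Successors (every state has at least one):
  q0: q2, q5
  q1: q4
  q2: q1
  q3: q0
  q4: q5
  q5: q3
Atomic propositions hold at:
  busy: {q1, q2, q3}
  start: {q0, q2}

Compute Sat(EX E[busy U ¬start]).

{q0, q1, q2, q4, q5}

Sat(¬start) = {q1, q3, q4, q5}
E[busy U ¬start]: least fixpoint, start Z0 = Sat(¬start) = {q1, q3, q4, q5}, add states in Sat(busy) with some successor in Z. Z1 = {q1, q2, q3, q4, q5}; fixed.
Sat(E[busy U ¬start]) = {q1, q2, q3, q4, q5}
Sat(EX E[busy U ¬start]) = {s : some successor in {q1, q2, q3, q4, q5}} = {q0, q1, q2, q4, q5}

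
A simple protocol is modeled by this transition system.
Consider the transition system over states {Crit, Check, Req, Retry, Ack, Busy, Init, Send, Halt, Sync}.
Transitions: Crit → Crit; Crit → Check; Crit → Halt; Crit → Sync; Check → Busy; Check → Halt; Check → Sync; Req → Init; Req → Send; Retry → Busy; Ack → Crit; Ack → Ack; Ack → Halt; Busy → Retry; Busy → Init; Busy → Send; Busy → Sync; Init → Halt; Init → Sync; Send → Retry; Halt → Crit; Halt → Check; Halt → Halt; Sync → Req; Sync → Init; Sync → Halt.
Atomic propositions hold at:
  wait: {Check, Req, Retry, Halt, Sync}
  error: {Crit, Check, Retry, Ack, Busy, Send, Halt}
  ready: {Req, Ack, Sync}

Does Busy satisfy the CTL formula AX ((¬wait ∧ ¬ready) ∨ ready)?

Sat(¬wait) = {Crit, Ack, Busy, Init, Send}
Sat(¬ready) = {Crit, Check, Retry, Busy, Init, Send, Halt}
Sat(¬wait ∧ ¬ready) = {Crit, Busy, Init, Send}
Sat((¬wait ∧ ¬ready) ∨ ready) = {Crit, Req, Ack, Busy, Init, Send, Sync}
Sat(AX ((¬wait ∧ ¬ready) ∨ ready)) = {s : every successor in {Crit, Req, Ack, Busy, Init, Send, Sync}} = {Req, Retry}
Busy ∉ Sat(AX ((¬wait ∧ ¬ready) ∨ ready)) = {Req, Retry}, so the formula does not hold at Busy.

No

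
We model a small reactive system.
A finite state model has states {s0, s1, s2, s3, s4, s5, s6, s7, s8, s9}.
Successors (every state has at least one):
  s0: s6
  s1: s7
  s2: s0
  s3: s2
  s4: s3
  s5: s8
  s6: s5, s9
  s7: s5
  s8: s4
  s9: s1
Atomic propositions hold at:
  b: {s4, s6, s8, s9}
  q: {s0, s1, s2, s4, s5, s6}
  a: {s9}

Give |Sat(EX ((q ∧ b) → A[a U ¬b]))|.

Sat(q ∧ b) = {s4, s6}
Sat(¬b) = {s0, s1, s2, s3, s5, s7}
A[a U ¬b]: least fixpoint, start Z0 = Sat(¬b) = {s0, s1, s2, s3, s5, s7}, add states in Sat(a) with every successor in Z. Z1 = {s0, s1, s2, s3, s5, s7, s9}; fixed.
Sat(A[a U ¬b]) = {s0, s1, s2, s3, s5, s7, s9}
Sat((q ∧ b) → A[a U ¬b]) = {s0, s1, s2, s3, s5, s7, s8, s9}
Sat(EX ((q ∧ b) → A[a U ¬b])) = {s : some successor in {s0, s1, s2, s3, s5, s7, s8, s9}} = {s1, s2, s3, s4, s5, s6, s7, s9}
|Sat(EX ((q ∧ b) → A[a U ¬b]))| = |{s1, s2, s3, s4, s5, s6, s7, s9}| = 8.

8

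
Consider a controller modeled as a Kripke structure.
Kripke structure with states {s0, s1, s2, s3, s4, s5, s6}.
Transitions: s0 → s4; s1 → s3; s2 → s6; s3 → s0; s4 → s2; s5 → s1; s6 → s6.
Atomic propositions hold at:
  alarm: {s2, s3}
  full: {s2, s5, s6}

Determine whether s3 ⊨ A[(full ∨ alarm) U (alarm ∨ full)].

Yes

Sat(full ∨ alarm) = {s2, s3, s5, s6}
Sat(alarm ∨ full) = {s2, s3, s5, s6}
A[(full ∨ alarm) U (alarm ∨ full)]: least fixpoint, start Z0 = Sat((alarm ∨ full)) = {s2, s3, s5, s6}, add states in Sat(full ∨ alarm) with every successor in Z. Already a fixed point.
Sat(A[(full ∨ alarm) U (alarm ∨ full)]) = {s2, s3, s5, s6}
s3 ∈ Sat(A[(full ∨ alarm) U (alarm ∨ full)]) = {s2, s3, s5, s6}, so the formula holds at s3.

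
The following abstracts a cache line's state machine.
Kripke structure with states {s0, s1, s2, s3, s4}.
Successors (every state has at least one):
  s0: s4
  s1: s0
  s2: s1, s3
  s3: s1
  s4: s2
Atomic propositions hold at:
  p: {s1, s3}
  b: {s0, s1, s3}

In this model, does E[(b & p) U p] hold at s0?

No

Sat(b & p) = {s1, s3}
E[(b & p) U p]: least fixpoint, start Z0 = Sat(p) = {s1, s3}, add states in Sat(b & p) with some successor in Z. Already a fixed point.
Sat(E[(b & p) U p]) = {s1, s3}
s0 ∉ Sat(E[(b & p) U p]) = {s1, s3}, so the formula does not hold at s0.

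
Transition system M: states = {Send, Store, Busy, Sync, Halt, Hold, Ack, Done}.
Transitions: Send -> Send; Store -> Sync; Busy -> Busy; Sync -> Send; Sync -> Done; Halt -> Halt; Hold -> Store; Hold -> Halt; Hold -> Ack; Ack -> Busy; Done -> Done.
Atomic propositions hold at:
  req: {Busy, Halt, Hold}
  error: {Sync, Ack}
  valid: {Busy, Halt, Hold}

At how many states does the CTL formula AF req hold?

4

AF req: least fixpoint, start Z0 = {Busy, Halt, Hold}, add states with every successor in Z. Z1 = {Busy, Halt, Hold, Ack}; fixed.
Sat(AF req) = {Busy, Halt, Hold, Ack}
|Sat(AF req)| = |{Busy, Halt, Hold, Ack}| = 4.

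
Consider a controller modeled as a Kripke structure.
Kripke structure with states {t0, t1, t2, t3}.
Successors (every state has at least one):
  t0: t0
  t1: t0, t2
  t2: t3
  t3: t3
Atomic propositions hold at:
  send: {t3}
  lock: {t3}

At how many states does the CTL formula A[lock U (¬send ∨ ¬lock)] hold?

3

Sat(¬send) = {t0, t1, t2}
Sat(¬lock) = {t0, t1, t2}
Sat(¬send ∨ ¬lock) = {t0, t1, t2}
A[lock U (¬send ∨ ¬lock)]: least fixpoint, start Z0 = Sat((¬send ∨ ¬lock)) = {t0, t1, t2}, add states in Sat(lock) with every successor in Z. Already a fixed point.
Sat(A[lock U (¬send ∨ ¬lock)]) = {t0, t1, t2}
|Sat(A[lock U (¬send ∨ ¬lock)])| = |{t0, t1, t2}| = 3.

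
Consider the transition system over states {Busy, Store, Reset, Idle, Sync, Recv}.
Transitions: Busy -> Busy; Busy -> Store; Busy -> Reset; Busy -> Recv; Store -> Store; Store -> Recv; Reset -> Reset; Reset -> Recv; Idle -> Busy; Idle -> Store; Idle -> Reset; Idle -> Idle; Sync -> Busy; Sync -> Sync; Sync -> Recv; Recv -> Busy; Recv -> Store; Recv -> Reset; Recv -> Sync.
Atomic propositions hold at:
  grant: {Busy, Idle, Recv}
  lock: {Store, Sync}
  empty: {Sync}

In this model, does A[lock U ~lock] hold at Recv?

Yes

Sat(~lock) = {Busy, Reset, Idle, Recv}
A[lock U ~lock]: least fixpoint, start Z0 = Sat(~lock) = {Busy, Reset, Idle, Recv}, add states in Sat(lock) with every successor in Z. Already a fixed point.
Sat(A[lock U ~lock]) = {Busy, Reset, Idle, Recv}
Recv ∈ Sat(A[lock U ~lock]) = {Busy, Reset, Idle, Recv}, so the formula holds at Recv.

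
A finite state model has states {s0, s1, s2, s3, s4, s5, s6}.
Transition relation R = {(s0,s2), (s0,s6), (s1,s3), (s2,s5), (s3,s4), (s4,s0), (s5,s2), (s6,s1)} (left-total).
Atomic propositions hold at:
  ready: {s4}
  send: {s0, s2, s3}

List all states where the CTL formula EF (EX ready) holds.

Sat(EX ready) = {s : some successor in {s4}} = {s3}
EF (EX ready): least fixpoint, start Z0 = {s3}, add states with some successor in Z. Z1 = {s1, s3}; Z2 = {s1, s3, s6}; Z3 = {s0, s1, s3, s6}; Z4 = {s0, s1, s3, s4, s6}; fixed.
Sat(EF (EX ready)) = {s0, s1, s3, s4, s6}

{s0, s1, s3, s4, s6}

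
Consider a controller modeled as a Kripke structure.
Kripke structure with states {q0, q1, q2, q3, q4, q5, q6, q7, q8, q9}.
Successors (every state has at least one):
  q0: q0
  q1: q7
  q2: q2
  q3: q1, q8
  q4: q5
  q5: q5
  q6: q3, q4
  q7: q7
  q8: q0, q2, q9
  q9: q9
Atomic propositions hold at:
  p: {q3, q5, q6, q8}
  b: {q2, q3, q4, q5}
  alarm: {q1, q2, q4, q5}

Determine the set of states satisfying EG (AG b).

AG b: greatest fixpoint, start Z0 = {q2, q3, q4, q5}, keep only states in Sat with every successor in Z. Z1 = {q2, q4, q5}; fixed.
Sat(AG b) = {q2, q4, q5}
EG (AG b): greatest fixpoint, start Z0 = {q2, q4, q5}, keep only states in Sat with some successor in Z. Already a fixed point.
Sat(EG (AG b)) = {q2, q4, q5}

{q2, q4, q5}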